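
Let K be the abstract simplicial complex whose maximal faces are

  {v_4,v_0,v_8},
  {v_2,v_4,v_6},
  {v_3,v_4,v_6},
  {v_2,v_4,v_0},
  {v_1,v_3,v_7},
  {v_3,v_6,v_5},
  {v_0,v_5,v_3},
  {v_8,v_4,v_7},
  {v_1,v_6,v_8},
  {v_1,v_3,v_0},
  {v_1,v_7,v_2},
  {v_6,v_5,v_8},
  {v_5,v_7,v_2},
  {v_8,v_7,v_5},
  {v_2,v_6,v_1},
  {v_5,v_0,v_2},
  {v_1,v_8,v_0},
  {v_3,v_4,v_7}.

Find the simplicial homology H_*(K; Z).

Order the vertices as v_0 < v_1 < v_2 < v_3 < v_4 < v_5 < v_6 < v_7 < v_8. Listing each simplex with vertices in this order, K has dimension 2 with simplices:

  0-simplices (9): [v_0], [v_1], [v_2], [v_3], [v_4], [v_5], [v_6], [v_7], [v_8]
  1-simplices (27): (27 of them)
  2-simplices (18): (18 of them)

Hence C_0 ≅ Z^9, C_1 ≅ Z^27, C_2 ≅ Z^18.

The boundary map ∂_1: C_1 → C_0 maps an edge to its endpoints' difference, ∂[p,q] = q − p.
The resulting 9×27 matrix has rank 8, and its Smith normal form has invariant factors (1,1,1,1,1,1,1,1).

∂_2: C_2 → C_1 sends each 2-simplex [p,q,r] to [q,r] − [p,r] + [p,q]. For instance
  ∂[v_0,v_1,v_8] = [v_1,v_8] − [v_0,v_8] + [v_0,v_1],
  ∂[v_3,v_5,v_6] = [v_5,v_6] − [v_3,v_6] + [v_3,v_5].
As a 27×18 matrix over Z this has rank 17, with invariant factors (1,1,1,1,1,1,1,1,1,1,1,1,1,1,1,1,1).

From H_k ≅ ker(∂_k) / im(∂_{k+1}) we obtain:

  H_0: rank C_0 − rank ∂_1 = 9 − 8 = 1, and the invariant factors of ∂_1 are all 1, so H_0 = Z.
  H_1: rank ker ∂_1 − rank ∂_2 = (27 − 8) − 17 = 2, and the invariant factors of ∂_2 are all 1, so H_1 = Z^2.
  H_2: rank ker ∂_2 − rank ∂_3 = (18 − 17) − 0 = 1, and there is no ∂_3, so H_2 = Z.

As a check, the Euler characteristic is 9 − 27 + 18 = 0, which agrees with 1 − 2 + 1 = 0.

H_0 ≅ Z,  H_1 ≅ Z^2,  H_2 ≅ Z.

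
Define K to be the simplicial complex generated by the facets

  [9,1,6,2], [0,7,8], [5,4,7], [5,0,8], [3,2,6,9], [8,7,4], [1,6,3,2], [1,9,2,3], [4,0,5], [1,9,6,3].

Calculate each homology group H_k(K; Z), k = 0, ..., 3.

We work with the vertex ordering 0 < 1 < 2 < 3 < 4 < 5 < 6 < 7 < 8 < 9. The simplices of K, each written with vertices in increasing order, are:

  0-simplices (10): [0], [1], [2], [3], [4], [5], [6], [7], [8], [9]
  1-simplices (20): [0,4], [0,5], [0,7], [0,8], [1,2], [1,3], [1,6], [1,9], [2,3], [2,6], [2,9], [3,6], [3,9], [4,5], [4,7], [4,8], [5,7], [5,8], [6,9], [7,8]
  2-simplices (15): [0,4,5], [0,5,8], [0,7,8], [1,2,3], [1,2,6], [1,2,9], [1,3,6], [1,3,9], [1,6,9], [2,3,6], [2,3,9], [2,6,9], [3,6,9], [4,5,7], [4,7,8]
  3-simplices (5): [1,2,3,6], [1,2,3,9], [1,2,6,9], [1,3,6,9], [2,3,6,9]

Hence C_0 ≅ Z^10, C_1 ≅ Z^20, C_2 ≅ Z^15, C_3 ≅ Z^5.

The boundary map ∂_1: C_1 → C_0 is given by ∂[p,q] = [q] − [p]. For instance
  ∂[0,7] = [7] − [0].
The resulting 10×20 matrix has rank 8, and its Smith normal form has invariant factors (1,1,1,1,1,1,1,1).

∂_2: C_2 → C_1 sends each 2-simplex [p,q,r] to [q,r] − [p,r] + [p,q]. For instance
  ∂[1,2,3] = [2,3] − [1,3] + [1,2],
  ∂[1,6,9] = [6,9] − [1,9] + [1,6].
The 20×15 boundary matrix has rank 11 and Smith normal form diag(1,1,1,1,1,1,1,1,1,1,1).

∂_3: C_3 → C_2 sends each 3-simplex σ to the alternating sum Σ_i (−1)^i (σ with its i-th vertex removed). For instance
  ∂[1,2,3,6] = [2,3,6] − [1,3,6] + [1,2,6] − [1,2,3],
  ∂[1,2,6,9] = [2,6,9] − [1,6,9] + [1,2,9] − [1,2,6].
This gives a 15×5 integer matrix of rank 4; reducing to Smith normal form yields diagonal entries (1,1,1,1).

Reading off H_k = ker ∂_k / im ∂_{k+1}:

  H_0: rank C_0 − rank ∂_1 = 10 − 8 = 2, and the invariant factors of ∂_1 are all 1, so H_0 ≅ Z^2.
  H_1: rank ker ∂_1 − rank ∂_2 = (20 − 8) − 11 = 1, and the invariant factors of ∂_2 are all 1, so H_1 ≅ Z.
  H_2: rank ker ∂_2 − rank ∂_3 = (15 − 11) − 4 = 0, and the invariant factors of ∂_3 are all 1, so H_2 ≅ 0.
  H_3: rank ker ∂_3 − rank ∂_4 = (5 − 4) − 0 = 1, and there is no ∂_4, so H_3 ≅ Z.

As a check, the Euler characteristic is 10 − 20 + 15 − 5 = 0, which agrees with 2 − 1 + 0 − 1 = 0.

H_0 ≅ Z^2,  H_1 ≅ Z,  H_2 = 0,  H_3 ≅ Z.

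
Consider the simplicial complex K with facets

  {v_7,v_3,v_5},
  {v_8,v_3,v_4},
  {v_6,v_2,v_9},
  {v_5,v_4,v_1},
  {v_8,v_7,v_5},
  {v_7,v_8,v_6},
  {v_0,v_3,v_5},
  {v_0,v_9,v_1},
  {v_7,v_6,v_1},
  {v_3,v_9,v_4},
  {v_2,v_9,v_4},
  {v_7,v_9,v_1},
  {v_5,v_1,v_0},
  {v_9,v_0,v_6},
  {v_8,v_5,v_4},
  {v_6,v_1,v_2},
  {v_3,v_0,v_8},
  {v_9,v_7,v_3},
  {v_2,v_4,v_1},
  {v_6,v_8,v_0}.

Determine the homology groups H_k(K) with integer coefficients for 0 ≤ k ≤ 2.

H_0 ≅ Z,  H_1 ≅ Z ⊕ Z_2,  H_2 = 0.

Take the total order v_0 < v_1 < v_2 < v_3 < v_4 < v_5 < v_6 < v_7 < v_8 < v_9 on the vertex set. Then K (dimension 2) consists of the simplices:

  0-simplices (10): [v_0], [v_1], [v_2], [v_3], [v_4], [v_5], [v_6], [v_7], [v_8], [v_9]
  1-simplices (30): (30 of them)
  2-simplices (20): (20 of them)

so the chain groups are C_0 ≅ Z^10, C_1 ≅ Z^30, C_2 ≅ Z^20.

The boundary map ∂_1: C_1 → C_0 sends each edge [p,q] (with p < q) to q − p.
As a 10×30 matrix over Z this has rank 9, with invariant factors (1,1,1,1,1,1,1,1,1).

The boundary map ∂_2: C_2 → C_1 acts by ∂[p,q,r] = [q,r] − [p,r] + [p,q]. For instance
  ∂[v_3,v_7,v_9] = [v_7,v_9] − [v_3,v_9] + [v_3,v_7],
  ∂[v_6,v_7,v_8] = [v_7,v_8] − [v_6,v_8] + [v_6,v_7].
As a 30×20 matrix over Z this has rank 20, with invariant factors (1,1,1,1,1,1,1,1,1,1,1,1,1,1,1,1,1,1,1,2).

Computing H_k = (kernel of ∂_k) / (image of ∂_{k+1}):

  H_0: rank C_0 − rank ∂_1 = 10 − 9 = 1, and the invariant factors of ∂_1 are all 1, so H_0 ≅ Z.
  H_1: rank ker ∂_1 − rank ∂_2 = (30 − 9) − 20 = 1, and ∂_2 has invariant factor 2 > 1, so H_1 ≅ Z ⊕ Z_2.
  H_2: rank ker ∂_2 − rank ∂_3 = (20 − 20) − 0 = 0, and there is no ∂_3, so H_2 ≅ 0.

(K is a triangulation of the Klein bottle.)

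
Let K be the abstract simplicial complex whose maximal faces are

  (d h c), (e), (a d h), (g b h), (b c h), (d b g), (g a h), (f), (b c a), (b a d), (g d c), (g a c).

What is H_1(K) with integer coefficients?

Fix the vertex order a < b < c < d < e < f < g < h and write every simplex with vertices in increasing order. Then dim K = 2 and the simplices of K are:

  0-simplices (8): a, b, c, d, e, f, g, h
  1-simplices (15): ab, ac, ad, ag, ah, bc, bd, bg, bh, cd, cg, ch, dg, dh, gh
  2-simplices (10): abc, abd, acg, adh, agh, bch, bdg, bgh, cdg, cdh

Hence C_0 ≅ Z^8, C_1 ≅ Z^15, C_2 ≅ Z^10.

Boundary ∂_1: C_1 → C_0 sends each edge [p,q] (with p < q) to q − p. For instance
  ∂ac = c − a.
The resulting 8×15 matrix has rank 5, and its Smith normal form has invariant factors (1,1,1,1,1).

Boundary ∂_2: C_2 → C_1 acts by ∂[p,q,r] = [q,r] − [p,r] + [p,q]. For instance
  ∂adh = dh − ah + ad,
  ∂agh = gh − ah + ag.
The 15×10 boundary matrix has rank 10 and Smith normal form diag(1,1,1,1,1,1,1,1,1,2).

From H_k ≅ ker(∂_k) / im(∂_{k+1}) we obtain:

  H_1: rank ker ∂_1 − rank ∂_2 = (15 − 5) − 10 = 0, and ∂_2 has invariant factor 2 > 1, so H_1 ≅ Z_2.

H_1 = Z_2.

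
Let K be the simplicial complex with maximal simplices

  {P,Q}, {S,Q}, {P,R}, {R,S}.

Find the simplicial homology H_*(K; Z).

Order the vertices as P < Q < R < S. Listing each simplex with vertices in this order, K has dimension 1 with simplices:

  0-simplices (4): P, Q, R, S
  1-simplices (4): PQ, PR, QS, RS

Hence C_0 ≅ Z^4, C_1 ≅ Z^4.

∂_1: C_1 → C_0 maps an edge to its endpoints' difference, ∂[p,q] = q − p. For instance
  ∂QS = S − Q.
The resulting 4×4 matrix has rank 3, and its Smith normal form has invariant factors (1,1,1).

Computing H_k = (kernel of ∂_k) / (image of ∂_{k+1}):

  H_0: rank C_0 − rank ∂_1 = 4 − 3 = 1, and the invariant factors of ∂_1 are all 1, so H_0 = Z.
  H_1: rank ker ∂_1 − rank ∂_2 = (4 − 3) − 0 = 1, and there is no ∂_2, so H_1 = Z.

H_0 ≅ Z,  H_1 ≅ Z.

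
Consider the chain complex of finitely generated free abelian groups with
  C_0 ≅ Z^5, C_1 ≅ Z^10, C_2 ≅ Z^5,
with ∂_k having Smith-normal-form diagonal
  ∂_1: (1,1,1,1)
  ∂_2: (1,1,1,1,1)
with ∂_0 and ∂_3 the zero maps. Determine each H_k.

H_0: b_0 = 5 − 0 − 4 = 1; torsion from ∂_1 factors > 1: none. So H_0 ≅ Z.
H_1: b_1 = 10 − 4 − 5 = 1; torsion from ∂_2 factors > 1: none. So H_1 ≅ Z.
H_2: b_2 = 5 − 5 − 0 = 0; torsion from ∂_3 factors > 1: none. So H_2 ≅ 0.

H_0 ≅ Z,  H_1 ≅ Z,  H_2 = 0.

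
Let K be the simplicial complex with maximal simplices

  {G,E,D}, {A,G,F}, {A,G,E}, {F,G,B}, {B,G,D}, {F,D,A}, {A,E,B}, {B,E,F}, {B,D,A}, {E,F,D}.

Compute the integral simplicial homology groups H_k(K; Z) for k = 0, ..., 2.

K has 6 vertices, 15 edges, 10 triangles.
rank ∂_0 = 0, rank ∂_1 = 5 ⇒ b_0 = 6 − 0 − 5 = 1; all invariant factors of ∂_1 are 1 so no torsion. So H_0 ≅ Z.
rank ∂_1 = 5, rank ∂_2 = 10 ⇒ b_1 = 15 − 5 − 10 = 0; ∂_2 has invariant factor(s) [2] giving torsion. So H_1 ≅ Z/2Z.
rank ∂_2 = 10, rank ∂_3 = 0 ⇒ b_2 = 10 − 10 − 0 = 0. So H_2 ≅ 0.

H_0 ≅ Z,  H_1 ≅ Z/2Z,  H_2 = 0.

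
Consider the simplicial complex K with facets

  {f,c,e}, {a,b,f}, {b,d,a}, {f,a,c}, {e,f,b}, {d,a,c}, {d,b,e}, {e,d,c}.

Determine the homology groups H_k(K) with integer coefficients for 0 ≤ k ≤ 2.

H_0 ≅ Z,  H_1 = 0,  H_2 ≅ Z.

K has 6 vertices, 12 edges, 8 triangles.
rank ∂_0 = 0, rank ∂_1 = 5 ⇒ b_0 = 6 − 0 − 5 = 1; all invariant factors of ∂_1 are 1 so no torsion. So H_0 ≅ Z.
rank ∂_1 = 5, rank ∂_2 = 7 ⇒ b_1 = 12 − 5 − 7 = 0; all invariant factors of ∂_2 are 1 so no torsion. So H_1 ≅ 0.
rank ∂_2 = 7, rank ∂_3 = 0 ⇒ b_2 = 8 − 7 − 0 = 1. So H_2 ≅ Z.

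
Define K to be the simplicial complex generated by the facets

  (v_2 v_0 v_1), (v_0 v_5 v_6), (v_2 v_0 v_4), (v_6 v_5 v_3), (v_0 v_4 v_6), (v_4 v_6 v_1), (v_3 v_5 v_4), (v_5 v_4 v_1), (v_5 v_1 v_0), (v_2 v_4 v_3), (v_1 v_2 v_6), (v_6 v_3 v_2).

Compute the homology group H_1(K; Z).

H_1 = Z/2.

We work with the vertex ordering v_0 < v_1 < v_2 < v_3 < v_4 < v_5 < v_6. The simplices of K, each written with vertices in increasing order, are:

  0-simplices (7): [v_0], [v_1], [v_2], [v_3], [v_4], [v_5], [v_6]
  1-simplices (18): (18 of them)
  2-simplices (12): (12 of them)

Hence C_0 ≅ Z^7, C_1 ≅ Z^18, C_2 ≅ Z^12.

∂_1: C_1 → C_0 sends each edge [p,q] (with p < q) to q − p. For instance
  ∂[v_3,v_5] = [v_5] − [v_3].
The 7×18 boundary matrix has rank 6 and Smith normal form diag(1,1,1,1,1,1).

∂_2: C_2 → C_1 acts by ∂[p,q,r] = [q,r] − [p,r] + [p,q]. For instance
  ∂[v_0,v_4,v_6] = [v_4,v_6] − [v_0,v_6] + [v_0,v_4],
  ∂[v_1,v_4,v_5] = [v_4,v_5] − [v_1,v_5] + [v_1,v_4].
The 18×12 boundary matrix has rank 12 and Smith normal form diag(1,1,1,1,1,1,1,1,1,1,1,2).

Now H_k = ker ∂_k / im ∂_{k+1}, so:

  H_1: rank ker ∂_1 − rank ∂_2 = (18 − 6) − 12 = 0, and ∂_2 has invariant factor 2 > 1, so H_1 ≅ Z/2.

(K is a triangulation of the real projective plane RP^2.)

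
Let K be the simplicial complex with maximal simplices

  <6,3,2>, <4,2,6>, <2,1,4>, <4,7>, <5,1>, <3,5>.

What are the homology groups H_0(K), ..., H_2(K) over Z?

Fix the vertex order 1 < 2 < 3 < 4 < 5 < 6 < 7 and write every simplex with vertices in increasing order. Then dim K = 2 and the simplices of K are:

  0-simplices (7): [1], [2], [3], [4], [5], [6], [7]
  1-simplices (10): [1,2], [1,4], [1,5], [2,3], [2,4], [2,6], [3,5], [3,6], [4,6], [4,7]
  2-simplices (3): [1,2,4], [2,3,6], [2,4,6]

giving chain groups C_0 ≅ Z^7, C_1 ≅ Z^10, C_2 ≅ Z^3.

Boundary ∂_1: C_1 → C_0 maps an edge to its endpoints' difference, ∂[p,q] = q − p. For instance
  ∂[4,6] = [6] − [4].
The 7×10 boundary matrix has rank 6 and Smith normal form diag(1,1,1,1,1,1).

∂_2: C_2 → C_1 sends each 2-simplex [p,q,r] to [q,r] − [p,r] + [p,q]. For instance
  ∂[1,2,4] = [2,4] − [1,4] + [1,2],
  ∂[2,3,6] = [3,6] − [2,6] + [2,3].
The 10×3 boundary matrix has rank 3 and Smith normal form diag(1,1,1).

From H_k ≅ ker(∂_k) / im(∂_{k+1}) we obtain:

  H_0: rank C_0 − rank ∂_1 = 7 − 6 = 1, and the invariant factors of ∂_1 are all 1, so H_0 ≅ Z.
  H_1: rank ker ∂_1 − rank ∂_2 = (10 − 6) − 3 = 1, and the invariant factors of ∂_2 are all 1, so H_1 ≅ Z.
  H_2: rank ker ∂_2 − rank ∂_3 = (3 − 3) − 0 = 0, and there is no ∂_3, so H_2 ≅ 0.

H_0 ≅ Z,  H_1 ≅ Z,  H_2 = 0.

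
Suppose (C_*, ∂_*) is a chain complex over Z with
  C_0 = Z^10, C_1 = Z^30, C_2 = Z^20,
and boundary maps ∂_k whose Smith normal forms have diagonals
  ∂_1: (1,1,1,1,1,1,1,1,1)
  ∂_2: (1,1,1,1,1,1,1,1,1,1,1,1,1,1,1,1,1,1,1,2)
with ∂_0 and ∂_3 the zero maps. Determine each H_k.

H_0 = Z,  H_1 = Z ⊕ Z/2,  H_2 = 0.

H_0: b_0 = 10 − 0 − 9 = 1; torsion from ∂_1 factors > 1: none. So H_0 = Z.
H_1: b_1 = 30 − 9 − 20 = 1; torsion from ∂_2 factors > 1: [2]. So H_1 = Z ⊕ Z/2.
H_2: b_2 = 20 − 20 − 0 = 0; torsion from ∂_3 factors > 1: none. So H_2 = 0.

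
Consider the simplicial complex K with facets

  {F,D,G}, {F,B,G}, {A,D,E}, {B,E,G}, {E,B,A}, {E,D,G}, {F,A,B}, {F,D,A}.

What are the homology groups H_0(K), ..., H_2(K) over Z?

H_0 = Z,  H_1 = 0,  H_2 = Z.

Take the total order A < B < D < E < F < G on the vertex set. Then K (dimension 2) consists of the simplices:

  0-simplices (6): A, B, D, E, F, G
  1-simplices (12): AB, AD, AE, AF, BE, BF, BG, DE, DF, DG, EG, FG
  2-simplices (8): ABE, ABF, ADE, ADF, BEG, BFG, DEG, DFG

giving chain groups C_0 ≅ Z^6, C_1 ≅ Z^12, C_2 ≅ Z^8.

Boundary ∂_1: C_1 → C_0 sends each edge [p,q] (with p < q) to q − p. For instance
  ∂BE = E − B.
The 6×12 boundary matrix has rank 5 and Smith normal form diag(1,1,1,1,1).

The boundary map ∂_2: C_2 → C_1 sends each 2-simplex [p,q,r] to [q,r] − [p,r] + [p,q]. For instance
  ∂ABE = BE − AE + AB,
  ∂BFG = FG − BG + BF.
The 12×8 boundary matrix has rank 7 and Smith normal form diag(1,1,1,1,1,1,1).

From H_k ≅ ker(∂_k) / im(∂_{k+1}) we obtain:

  H_0: rank C_0 − rank ∂_1 = 6 − 5 = 1, and the invariant factors of ∂_1 are all 1, so H_0 = Z.
  H_1: rank ker ∂_1 − rank ∂_2 = (12 − 5) − 7 = 0, and the invariant factors of ∂_2 are all 1, so H_1 = 0.
  H_2: rank ker ∂_2 − rank ∂_3 = (8 − 7) − 0 = 1, and there is no ∂_3, so H_2 = Z.

(K is a triangulation of the 2-sphere S^2.)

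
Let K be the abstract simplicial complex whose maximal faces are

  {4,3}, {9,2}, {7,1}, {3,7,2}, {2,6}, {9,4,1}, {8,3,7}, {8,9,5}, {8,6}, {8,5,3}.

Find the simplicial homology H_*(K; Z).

H_0 ≅ Z,  H_1 ≅ Z^4,  H_2 = 0.

Order the vertices as 1 < 2 < 3 < 4 < 5 < 6 < 7 < 8 < 9. Listing each simplex with vertices in this order, K has dimension 2 with simplices:

  0-simplices (9): [1], [2], [3], [4], [5], [6], [7], [8], [9]
  1-simplices (17): [1,4], [1,7], [1,9], [2,3], [2,6], [2,7], [2,9], [3,4], [3,5], [3,7], [3,8], [4,9], [5,8], [5,9], [6,8], [7,8], [8,9]
  2-simplices (5): [1,4,9], [2,3,7], [3,5,8], [3,7,8], [5,8,9]

so the chain groups are C_0 ≅ Z^9, C_1 ≅ Z^17, C_2 ≅ Z^5.

The boundary map ∂_1: C_1 → C_0 is given by ∂[p,q] = [q] − [p]. For instance
  ∂[2,6] = [6] − [2].
The 9×17 boundary matrix has rank 8 and Smith normal form diag(1,1,1,1,1,1,1,1).

∂_2: C_2 → C_1 sends each 2-simplex [p,q,r] to [q,r] − [p,r] + [p,q]. For instance
  ∂[2,3,7] = [3,7] − [2,7] + [2,3],
  ∂[1,4,9] = [4,9] − [1,9] + [1,4].
As a 17×5 matrix over Z this has rank 5, with invariant factors (1,1,1,1,1).

Reading off H_k = ker ∂_k / im ∂_{k+1}:

  H_0: rank C_0 − rank ∂_1 = 9 − 8 = 1, and the invariant factors of ∂_1 are all 1, so H_0 = Z.
  H_1: rank ker ∂_1 − rank ∂_2 = (17 − 8) − 5 = 4, and the invariant factors of ∂_2 are all 1, so H_1 = Z^4.
  H_2: rank ker ∂_2 − rank ∂_3 = (5 − 5) − 0 = 0, and there is no ∂_3, so H_2 = 0.

As a check, the Euler characteristic is 9 − 17 + 5 = -3, which agrees with 1 − 4 + 0 = -3.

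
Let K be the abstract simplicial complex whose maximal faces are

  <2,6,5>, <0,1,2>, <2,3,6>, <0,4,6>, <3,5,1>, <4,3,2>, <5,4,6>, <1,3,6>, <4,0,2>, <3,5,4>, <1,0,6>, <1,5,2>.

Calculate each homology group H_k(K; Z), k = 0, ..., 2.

H_0 = Z,  H_1 = Z/2,  H_2 = 0.

Fix the vertex order 0 < 1 < 2 < 3 < 4 < 5 < 6 and write every simplex with vertices in increasing order. Then dim K = 2 and the simplices of K are:

  0-simplices (7): [0], [1], [2], [3], [4], [5], [6]
  1-simplices (18): [0,1], [0,2], [0,4], [0,6], [1,2], [1,3], [1,5], [1,6], [2,3], [2,4], [2,5], [2,6], [3,4], [3,5], [3,6], [4,5], [4,6], [5,6]
  2-simplices (12): [0,1,2], [0,1,6], [0,2,4], [0,4,6], [1,2,5], [1,3,5], [1,3,6], [2,3,4], [2,3,6], [2,5,6], [3,4,5], [4,5,6]

so the chain groups are C_0 ≅ Z^7, C_1 ≅ Z^18, C_2 ≅ Z^12.

The boundary map ∂_1: C_1 → C_0 is given by ∂[p,q] = [q] − [p]. For instance
  ∂[1,2] = [2] − [1].
The 7×18 boundary matrix has rank 6 and Smith normal form diag(1,1,1,1,1,1).

The boundary map ∂_2: C_2 → C_1 maps a triangle to the signed sum of its edges. For instance
  ∂[0,4,6] = [4,6] − [0,6] + [0,4],
  ∂[1,2,5] = [2,5] − [1,5] + [1,2].
As a 18×12 matrix over Z this has rank 12, with invariant factors (1,1,1,1,1,1,1,1,1,1,1,2).

Reading off H_k = ker ∂_k / im ∂_{k+1}:

  H_0: rank C_0 − rank ∂_1 = 7 − 6 = 1, and the invariant factors of ∂_1 are all 1, so H_0 ≅ Z.
  H_1: rank ker ∂_1 − rank ∂_2 = (18 − 6) − 12 = 0, and ∂_2 has invariant factor 2 > 1, so H_1 ≅ Z/2.
  H_2: rank ker ∂_2 − rank ∂_3 = (12 − 12) − 0 = 0, and there is no ∂_3, so H_2 ≅ 0.

As a check, the Euler characteristic is 7 − 18 + 12 = 1, which agrees with 1 − 0 + 0 = 1.
(K is a triangulation of the real projective plane RP^2.)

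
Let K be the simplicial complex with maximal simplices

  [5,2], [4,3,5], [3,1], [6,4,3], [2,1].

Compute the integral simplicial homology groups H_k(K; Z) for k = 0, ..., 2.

H_0 ≅ Z,  H_1 ≅ Z,  H_2 = 0.

Fix the vertex order 1 < 2 < 3 < 4 < 5 < 6 and write every simplex with vertices in increasing order. Then dim K = 2 and the simplices of K are:

  0-simplices (6): [1], [2], [3], [4], [5], [6]
  1-simplices (8): [1,2], [1,3], [2,5], [3,4], [3,5], [3,6], [4,5], [4,6]
  2-simplices (2): [3,4,5], [3,4,6]

giving chain groups C_0 ≅ Z^6, C_1 ≅ Z^8, C_2 ≅ Z^2.

The boundary map ∂_1: C_1 → C_0 is given by ∂[p,q] = [q] − [p].
This gives a 6×8 integer matrix of rank 5; reducing to Smith normal form yields diagonal entries (1,1,1,1,1).

The boundary map ∂_2: C_2 → C_1 sends each 2-simplex [p,q,r] to [q,r] − [p,r] + [p,q]. For instance
  ∂[3,4,6] = [4,6] − [3,6] + [3,4],
  ∂[3,4,5] = [4,5] − [3,5] + [3,4].
The resulting 8×2 matrix has rank 2, and its Smith normal form has invariant factors (1,1).

Now H_k = ker ∂_k / im ∂_{k+1}, so:

  H_0: rank C_0 − rank ∂_1 = 6 − 5 = 1, and the invariant factors of ∂_1 are all 1, so H_0 = Z.
  H_1: rank ker ∂_1 − rank ∂_2 = (8 − 5) − 2 = 1, and the invariant factors of ∂_2 are all 1, so H_1 = Z.
  H_2: rank ker ∂_2 − rank ∂_3 = (2 − 2) − 0 = 0, and there is no ∂_3, so H_2 = 0.

As a check, the Euler characteristic is 6 − 8 + 2 = 0, which agrees with 1 − 1 + 0 = 0.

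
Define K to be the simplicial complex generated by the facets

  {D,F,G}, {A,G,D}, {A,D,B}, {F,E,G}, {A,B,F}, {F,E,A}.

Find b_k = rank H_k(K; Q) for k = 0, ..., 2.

Fix the vertex order A < B < D < E < F < G and write every simplex with vertices in increasing order. Then dim K = 2 and the simplices of K are:

  0-simplices (6): A, B, D, E, F, G
  1-simplices (12): AB, AD, AE, AF, AG, BD, BF, DF, DG, EF, EG, FG
  2-simplices (6): ABD, ABF, ADG, AEF, DFG, EFG

giving chain groups C_0 ≅ Z^6, C_1 ≅ Z^12, C_2 ≅ Z^6.

The boundary map ∂_1: C_1 → C_0 is given by ∂[p,q] = [q] − [p].
The 6×12 boundary matrix has rank 5 and Smith normal form diag(1,1,1,1,1).

The boundary map ∂_2: C_2 → C_1 sends each 2-simplex [p,q,r] to [q,r] − [p,r] + [p,q]. For instance
  ∂ABD = BD − AD + AB,
  ∂EFG = FG − EG + EF.
This gives a 12×6 integer matrix of rank 6; reducing to Smith normal form yields diagonal entries (1,1,1,1,1,1).

From H_k ≅ ker(∂_k) / im(∂_{k+1}) we obtain:

  H_0: rank C_0 − rank ∂_1 = 6 − 5 = 1, and the invariant factors of ∂_1 are all 1, so H_0 ≅ Z.
  H_1: rank ker ∂_1 − rank ∂_2 = (12 − 5) − 6 = 1, and the invariant factors of ∂_2 are all 1, so H_1 ≅ Z.
  H_2: rank ker ∂_2 − rank ∂_3 = (6 − 6) − 0 = 0, and there is no ∂_3, so H_2 ≅ 0.

As a check, the Euler characteristic is 6 − 12 + 6 = 0, which agrees with 1 − 1 + 0 = 0.

Hence the Betti numbers are b_0 = 1, b_1 = 1, b_2 = 0.

b_0 = 1, b_1 = 1, b_2 = 0.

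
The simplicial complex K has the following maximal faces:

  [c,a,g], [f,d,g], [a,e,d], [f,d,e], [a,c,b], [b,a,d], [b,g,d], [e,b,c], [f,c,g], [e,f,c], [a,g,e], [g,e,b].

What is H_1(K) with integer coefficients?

Fix the vertex order a < b < c < d < e < f < g and write every simplex with vertices in increasing order. Then dim K = 2 and the simplices of K are:

  0-simplices (7): a, b, c, d, e, f, g
  1-simplices (18): ab, ac, ad, ae, ag, bc, bd, be, bg, ce, cf, cg, de, df, dg, ef, eg, fg
  2-simplices (12): abc, abd, acg, ade, aeg, bce, bdg, beg, cef, cfg, def, dfg

giving chain groups C_0 ≅ Z^7, C_1 ≅ Z^18, C_2 ≅ Z^12.

Boundary ∂_1: C_1 → C_0 maps an edge to its endpoints' difference, ∂[p,q] = q − p.
This gives a 7×18 integer matrix of rank 6; reducing to Smith normal form yields diagonal entries (1,1,1,1,1,1).

∂_2: C_2 → C_1 acts by ∂[p,q,r] = [q,r] − [p,r] + [p,q]. For instance
  ∂ade = de − ae + ad,
  ∂beg = eg − bg + be.
The resulting 18×12 matrix has rank 12, and its Smith normal form has invariant factors (1,1,1,1,1,1,1,1,1,1,1,2).

Computing H_k = (kernel of ∂_k) / (image of ∂_{k+1}):

  H_1: rank ker ∂_1 − rank ∂_2 = (18 − 6) − 12 = 0, and ∂_2 has invariant factor 2 > 1, so H_1 = Z/2.

H_1 ≅ Z/2.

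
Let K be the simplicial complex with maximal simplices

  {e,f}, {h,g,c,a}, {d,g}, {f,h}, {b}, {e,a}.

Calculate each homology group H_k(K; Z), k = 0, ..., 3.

Order the vertices as a < b < c < d < e < f < g < h. Listing each simplex with vertices in this order, K has dimension 3 with simplices:

  0-simplices (8): a, b, c, d, e, f, g, h
  1-simplices (10): ac, ae, ag, ah, cg, ch, dg, ef, fh, gh
  2-simplices (4): acg, ach, agh, cgh
  3-simplices (1): acgh

so the chain groups are C_0 ≅ Z^8, C_1 ≅ Z^10, C_2 ≅ Z^4, C_3 ≅ Z^1.

Boundary ∂_1: C_1 → C_0 is given by ∂[p,q] = [q] − [p]. For instance
  ∂cg = g − c.
As a 8×10 matrix over Z this has rank 6, with invariant factors (1,1,1,1,1,1).

∂_2: C_2 → C_1 maps a triangle to the signed sum of its edges. For instance
  ∂acg = cg − ag + ac,
  ∂agh = gh − ah + ag.
The resulting 10×4 matrix has rank 3, and its Smith normal form has invariant factors (1,1,1).

Boundary ∂_3: C_3 → C_2 sends each 3-simplex σ to the alternating sum Σ_i (−1)^i (σ with its i-th vertex removed). For instance
  ∂acgh = cgh − agh + ach − acg.
The resulting 4×1 matrix has rank 1, and its Smith normal form has invariant factors (1).

Reading off H_k = ker ∂_k / im ∂_{k+1}:

  H_0: rank C_0 − rank ∂_1 = 8 − 6 = 2, and the invariant factors of ∂_1 are all 1, so H_0 ≅ Z^2.
  H_1: rank ker ∂_1 − rank ∂_2 = (10 − 6) − 3 = 1, and the invariant factors of ∂_2 are all 1, so H_1 ≅ Z.
  H_2: rank ker ∂_2 − rank ∂_3 = (4 − 3) − 1 = 0, and the invariant factors of ∂_3 are all 1, so H_2 ≅ 0.
  H_3: rank ker ∂_3 − rank ∂_4 = (1 − 1) − 0 = 0, and there is no ∂_4, so H_3 ≅ 0.

H_0 = Z^2,  H_1 = Z,  H_2 = 0,  H_3 = 0.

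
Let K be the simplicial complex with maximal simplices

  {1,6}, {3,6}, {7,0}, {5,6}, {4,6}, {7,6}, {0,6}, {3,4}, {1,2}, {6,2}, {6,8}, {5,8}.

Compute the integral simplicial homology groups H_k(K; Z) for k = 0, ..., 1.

H_0 ≅ Z,  H_1 ≅ Z^4.

Take the total order 0 < 1 < 2 < 3 < 4 < 5 < 6 < 7 < 8 on the vertex set. Then K (dimension 1) consists of the simplices:

  0-simplices (9): [0], [1], [2], [3], [4], [5], [6], [7], [8]
  1-simplices (12): [0,6], [0,7], [1,2], [1,6], [2,6], [3,4], [3,6], [4,6], [5,6], [5,8], [6,7], [6,8]

giving chain groups C_0 ≅ Z^9, C_1 ≅ Z^12.

Boundary ∂_1: C_1 → C_0 is given by ∂[p,q] = [q] − [p].
The 9×12 boundary matrix has rank 8 and Smith normal form diag(1,1,1,1,1,1,1,1).

Now H_k = ker ∂_k / im ∂_{k+1}, so:

  H_0: rank C_0 − rank ∂_1 = 9 − 8 = 1, and the invariant factors of ∂_1 are all 1, so H_0 = Z.
  H_1: rank ker ∂_1 − rank ∂_2 = (12 − 8) − 0 = 4, and there is no ∂_2, so H_1 = Z^4.

As a check, the Euler characteristic is 9 − 12 = -3, which agrees with 1 − 4 = -3.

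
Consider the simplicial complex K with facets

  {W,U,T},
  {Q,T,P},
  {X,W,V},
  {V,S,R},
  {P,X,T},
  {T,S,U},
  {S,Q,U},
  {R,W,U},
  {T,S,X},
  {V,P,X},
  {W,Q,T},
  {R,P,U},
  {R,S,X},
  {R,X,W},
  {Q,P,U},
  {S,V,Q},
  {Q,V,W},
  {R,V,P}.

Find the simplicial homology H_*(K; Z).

H_0 ≅ Z,  H_1 ≅ Z ⊕ Z/2Z,  H_2 = 0.

Take the total order P < Q < R < S < T < U < V < W < X on the vertex set. Then K (dimension 2) consists of the simplices:

  0-simplices (9): P, Q, R, S, T, U, V, W, X
  1-simplices (27): PQ, PR, PT, PU, PV, PX, QS, QT, QU, QV, QW, RS, RU, RV, RW, RX, ST, SU, SV, SX, TU, TW, TX, UW, VW, VX, WX
  2-simplices (18): PQT, PQU, PRU, PRV, PTX, PVX, QSU, QSV, QTW, QVW, RSV, RSX, RUW, RWX, STU, STX, TUW, VWX

giving chain groups C_0 ≅ Z^9, C_1 ≅ Z^27, C_2 ≅ Z^18.

Boundary ∂_1: C_1 → C_0 sends each edge [p,q] (with p < q) to q − p.
As a 9×27 matrix over Z this has rank 8, with invariant factors (1,1,1,1,1,1,1,1).

Boundary ∂_2: C_2 → C_1 sends each 2-simplex [p,q,r] to [q,r] − [p,r] + [p,q]. For instance
  ∂PRU = RU − PU + PR,
  ∂STU = TU − SU + ST.
The 27×18 boundary matrix has rank 18 and Smith normal form diag(1,1,1,1,1,1,1,1,1,1,1,1,1,1,1,1,1,2).

Now H_k = ker ∂_k / im ∂_{k+1}, so:

  H_0: rank C_0 − rank ∂_1 = 9 − 8 = 1, and the invariant factors of ∂_1 are all 1, so H_0 ≅ Z.
  H_1: rank ker ∂_1 − rank ∂_2 = (27 − 8) − 18 = 1, and ∂_2 has invariant factor 2 > 1, so H_1 ≅ Z ⊕ Z/2Z.
  H_2: rank ker ∂_2 − rank ∂_3 = (18 − 18) − 0 = 0, and there is no ∂_3, so H_2 ≅ 0.

As a check, the Euler characteristic is 9 − 27 + 18 = 0, which agrees with 1 − 1 + 0 = 0.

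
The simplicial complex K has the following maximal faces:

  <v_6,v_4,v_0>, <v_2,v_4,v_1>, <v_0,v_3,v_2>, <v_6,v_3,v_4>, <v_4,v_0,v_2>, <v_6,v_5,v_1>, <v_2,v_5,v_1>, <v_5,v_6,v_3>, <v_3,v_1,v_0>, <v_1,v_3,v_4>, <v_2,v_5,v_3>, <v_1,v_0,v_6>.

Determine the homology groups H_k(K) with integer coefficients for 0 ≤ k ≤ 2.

Fix the vertex order v_0 < v_1 < v_2 < v_3 < v_4 < v_5 < v_6 and write every simplex with vertices in increasing order. Then dim K = 2 and the simplices of K are:

  0-simplices (7): [v_0], [v_1], [v_2], [v_3], [v_4], [v_5], [v_6]
  1-simplices (18): (18 of them)
  2-simplices (12): (12 of them)

so the chain groups are C_0 ≅ Z^7, C_1 ≅ Z^18, C_2 ≅ Z^12.

∂_1: C_1 → C_0 maps an edge to its endpoints' difference, ∂[p,q] = q − p. For instance
  ∂[v_5,v_6] = [v_6] − [v_5].
This gives a 7×18 integer matrix of rank 6; reducing to Smith normal form yields diagonal entries (1,1,1,1,1,1).

Boundary ∂_2: C_2 → C_1 maps a triangle to the signed sum of its edges. For instance
  ∂[v_0,v_4,v_6] = [v_4,v_6] − [v_0,v_6] + [v_0,v_4],
  ∂[v_1,v_3,v_4] = [v_3,v_4] − [v_1,v_4] + [v_1,v_3].
The 18×12 boundary matrix has rank 12 and Smith normal form diag(1,1,1,1,1,1,1,1,1,1,1,2).

Computing H_k = (kernel of ∂_k) / (image of ∂_{k+1}):

  H_0: rank C_0 − rank ∂_1 = 7 − 6 = 1, and the invariant factors of ∂_1 are all 1, so H_0 = Z.
  H_1: rank ker ∂_1 − rank ∂_2 = (18 − 6) − 12 = 0, and ∂_2 has invariant factor 2 > 1, so H_1 = Z_2.
  H_2: rank ker ∂_2 − rank ∂_3 = (12 − 12) − 0 = 0, and there is no ∂_3, so H_2 = 0.

(K is a triangulation of the real projective plane RP^2.)

H_0 ≅ Z,  H_1 ≅ Z_2,  H_2 = 0.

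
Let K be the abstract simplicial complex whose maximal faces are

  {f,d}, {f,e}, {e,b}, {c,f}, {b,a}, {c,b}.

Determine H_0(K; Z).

H_0 = Z.

Order the vertices as a < b < c < d < e < f. Listing each simplex with vertices in this order, K has dimension 1 with simplices:

  0-simplices (6): a, b, c, d, e, f
  1-simplices (6): ab, bc, be, cf, df, ef

giving chain groups C_0 ≅ Z^6, C_1 ≅ Z^6.

∂_1: C_1 → C_0 sends each edge [p,q] (with p < q) to q − p. For instance
  ∂bc = c − b.
The resulting 6×6 matrix has rank 5, and its Smith normal form has invariant factors (1,1,1,1,1).

Reading off H_k = ker ∂_k / im ∂_{k+1}:

  H_0: rank C_0 − rank ∂_1 = 6 − 5 = 1, and the invariant factors of ∂_1 are all 1, so H_0 = Z.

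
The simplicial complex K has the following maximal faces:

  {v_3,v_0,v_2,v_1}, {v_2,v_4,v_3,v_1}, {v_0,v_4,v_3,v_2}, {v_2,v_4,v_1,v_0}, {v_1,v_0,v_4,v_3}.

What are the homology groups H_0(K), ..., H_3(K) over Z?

H_0 = Z,  H_1 = 0,  H_2 = 0,  H_3 = Z.

We work with the vertex ordering v_0 < v_1 < v_2 < v_3 < v_4. The simplices of K, each written with vertices in increasing order, are:

  0-simplices (5): [v_0], [v_1], [v_2], [v_3], [v_4]
  1-simplices (10): [v_0,v_1], [v_0,v_2], [v_0,v_3], [v_0,v_4], [v_1,v_2], [v_1,v_3], [v_1,v_4], [v_2,v_3], [v_2,v_4], [v_3,v_4]
  2-simplices (10): [v_0,v_1,v_2], [v_0,v_1,v_3], [v_0,v_1,v_4], [v_0,v_2,v_3], [v_0,v_2,v_4], [v_0,v_3,v_4], [v_1,v_2,v_3], [v_1,v_2,v_4], [v_1,v_3,v_4], [v_2,v_3,v_4]
  3-simplices (5): [v_0,v_1,v_2,v_3], [v_0,v_1,v_2,v_4], [v_0,v_1,v_3,v_4], [v_0,v_2,v_3,v_4], [v_1,v_2,v_3,v_4]

Hence C_0 ≅ Z^5, C_1 ≅ Z^10, C_2 ≅ Z^10, C_3 ≅ Z^5.

∂_1: C_1 → C_0 sends each edge [p,q] (with p < q) to q − p. For instance
  ∂[v_1,v_2] = [v_2] − [v_1].
The resulting 5×10 matrix has rank 4, and its Smith normal form has invariant factors (1,1,1,1).

∂_2: C_2 → C_1 sends each 2-simplex [p,q,r] to [q,r] − [p,r] + [p,q]. For instance
  ∂[v_0,v_1,v_3] = [v_1,v_3] − [v_0,v_3] + [v_0,v_1],
  ∂[v_0,v_3,v_4] = [v_3,v_4] − [v_0,v_4] + [v_0,v_3].
The 10×10 boundary matrix has rank 6 and Smith normal form diag(1,1,1,1,1,1).

∂_3: C_3 → C_2 sends each 3-simplex σ to the alternating sum Σ_i (−1)^i (σ with its i-th vertex removed). For instance
  ∂[v_0,v_1,v_2,v_4] = [v_1,v_2,v_4] − [v_0,v_2,v_4] + [v_0,v_1,v_4] − [v_0,v_1,v_2],
  ∂[v_0,v_1,v_3,v_4] = [v_1,v_3,v_4] − [v_0,v_3,v_4] + [v_0,v_1,v_4] − [v_0,v_1,v_3].
The resulting 10×5 matrix has rank 4, and its Smith normal form has invariant factors (1,1,1,1).

From H_k ≅ ker(∂_k) / im(∂_{k+1}) we obtain:

  H_0: rank C_0 − rank ∂_1 = 5 − 4 = 1, and the invariant factors of ∂_1 are all 1, so H_0 = Z.
  H_1: rank ker ∂_1 − rank ∂_2 = (10 − 4) − 6 = 0, and the invariant factors of ∂_2 are all 1, so H_1 = 0.
  H_2: rank ker ∂_2 − rank ∂_3 = (10 − 6) − 4 = 0, and the invariant factors of ∂_3 are all 1, so H_2 = 0.
  H_3: rank ker ∂_3 − rank ∂_4 = (5 − 4) − 0 = 1, and there is no ∂_4, so H_3 = Z.

As a check, the Euler characteristic is 5 − 10 + 10 − 5 = 0, which agrees with 1 − 0 + 0 − 1 = 0.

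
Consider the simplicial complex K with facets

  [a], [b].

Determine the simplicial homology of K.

Order the vertices as a < b. Listing each simplex with vertices in this order, K has dimension 0 with simplices:

  0-simplices (2): a, b

giving chain groups C_0 ≅ Z^2.

From H_k ≅ ker(∂_k) / im(∂_{k+1}) we obtain:

  H_0: rank C_0 − rank ∂_1 = 2 − 0 = 2, and there is no ∂_1, so H_0 ≅ Z^2.

H_0 = Z^2.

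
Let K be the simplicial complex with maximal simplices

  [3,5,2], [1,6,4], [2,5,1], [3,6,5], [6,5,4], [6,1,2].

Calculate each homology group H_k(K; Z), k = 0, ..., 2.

Fix the vertex order 1 < 2 < 3 < 4 < 5 < 6 and write every simplex with vertices in increasing order. Then dim K = 2 and the simplices of K are:

  0-simplices (6): [1], [2], [3], [4], [5], [6]
  1-simplices (12): [1,2], [1,4], [1,5], [1,6], [2,3], [2,5], [2,6], [3,5], [3,6], [4,5], [4,6], [5,6]
  2-simplices (6): [1,2,5], [1,2,6], [1,4,6], [2,3,5], [3,5,6], [4,5,6]

Hence C_0 ≅ Z^6, C_1 ≅ Z^12, C_2 ≅ Z^6.

Boundary ∂_1: C_1 → C_0 sends each edge [p,q] (with p < q) to q − p.
The resulting 6×12 matrix has rank 5, and its Smith normal form has invariant factors (1,1,1,1,1).

Boundary ∂_2: C_2 → C_1 acts by ∂[p,q,r] = [q,r] − [p,r] + [p,q]. For instance
  ∂[1,2,6] = [2,6] − [1,6] + [1,2],
  ∂[3,5,6] = [5,6] − [3,6] + [3,5].
This gives a 12×6 integer matrix of rank 6; reducing to Smith normal form yields diagonal entries (1,1,1,1,1,1).

Reading off H_k = ker ∂_k / im ∂_{k+1}:

  H_0: rank C_0 − rank ∂_1 = 6 − 5 = 1, and the invariant factors of ∂_1 are all 1, so H_0 = Z.
  H_1: rank ker ∂_1 − rank ∂_2 = (12 − 5) − 6 = 1, and the invariant factors of ∂_2 are all 1, so H_1 = Z.
  H_2: rank ker ∂_2 − rank ∂_3 = (6 − 6) − 0 = 0, and there is no ∂_3, so H_2 = 0.

As a check, the Euler characteristic is 6 − 12 + 6 = 0, which agrees with 1 − 1 + 0 = 0.

H_0 ≅ Z,  H_1 ≅ Z,  H_2 = 0.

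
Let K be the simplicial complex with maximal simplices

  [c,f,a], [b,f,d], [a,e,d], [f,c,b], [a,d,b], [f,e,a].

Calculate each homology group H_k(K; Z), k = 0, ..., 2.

H_0 = Z,  H_1 = Z,  H_2 = 0.

Take the total order a < b < c < d < e < f on the vertex set. Then K (dimension 2) consists of the simplices:

  0-simplices (6): a, b, c, d, e, f
  1-simplices (12): ab, ac, ad, ae, af, bc, bd, bf, cf, de, df, ef
  2-simplices (6): abd, acf, ade, aef, bcf, bdf

Hence C_0 ≅ Z^6, C_1 ≅ Z^12, C_2 ≅ Z^6.

The boundary map ∂_1: C_1 → C_0 maps an edge to its endpoints' difference, ∂[p,q] = q − p.
The resulting 6×12 matrix has rank 5, and its Smith normal form has invariant factors (1,1,1,1,1).

Boundary ∂_2: C_2 → C_1 maps a triangle to the signed sum of its edges. For instance
  ∂ade = de − ae + ad,
  ∂bcf = cf − bf + bc.
The resulting 12×6 matrix has rank 6, and its Smith normal form has invariant factors (1,1,1,1,1,1).

From H_k ≅ ker(∂_k) / im(∂_{k+1}) we obtain:

  H_0: rank C_0 − rank ∂_1 = 6 − 5 = 1, and the invariant factors of ∂_1 are all 1, so H_0 ≅ Z.
  H_1: rank ker ∂_1 − rank ∂_2 = (12 − 5) − 6 = 1, and the invariant factors of ∂_2 are all 1, so H_1 ≅ Z.
  H_2: rank ker ∂_2 − rank ∂_3 = (6 − 6) − 0 = 0, and there is no ∂_3, so H_2 ≅ 0.

As a check, the Euler characteristic is 6 − 12 + 6 = 0, which agrees with 1 − 1 + 0 = 0.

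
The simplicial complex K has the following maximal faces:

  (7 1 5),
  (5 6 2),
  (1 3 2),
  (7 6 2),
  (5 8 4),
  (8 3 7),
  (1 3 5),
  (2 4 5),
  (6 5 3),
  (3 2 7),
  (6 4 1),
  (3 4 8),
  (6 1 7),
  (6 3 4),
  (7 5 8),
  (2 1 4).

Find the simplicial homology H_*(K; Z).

H_0 ≅ Z,  H_1 ≅ Z^2,  H_2 ≅ Z.

Take the total order 1 < 2 < 3 < 4 < 5 < 6 < 7 < 8 on the vertex set. Then K (dimension 2) consists of the simplices:

  0-simplices (8): [1], [2], [3], [4], [5], [6], [7], [8]
  1-simplices (24): (24 of them)
  2-simplices (16): [1,2,3], [1,2,4], [1,3,5], [1,4,6], [1,5,7], [1,6,7], [2,3,7], [2,4,5], [2,5,6], [2,6,7], [3,4,6], [3,4,8], [3,5,6], [3,7,8], [4,5,8], [5,7,8]

giving chain groups C_0 ≅ Z^8, C_1 ≅ Z^24, C_2 ≅ Z^16.

The boundary map ∂_1: C_1 → C_0 is given by ∂[p,q] = [q] − [p].
This gives a 8×24 integer matrix of rank 7; reducing to Smith normal form yields diagonal entries (1,1,1,1,1,1,1).

∂_2: C_2 → C_1 sends each 2-simplex [p,q,r] to [q,r] − [p,r] + [p,q]. For instance
  ∂[3,4,6] = [4,6] − [3,6] + [3,4],
  ∂[1,2,3] = [2,3] − [1,3] + [1,2].
As a 24×16 matrix over Z this has rank 15, with invariant factors (1,1,1,1,1,1,1,1,1,1,1,1,1,1,1).

Computing H_k = (kernel of ∂_k) / (image of ∂_{k+1}):

  H_0: rank C_0 − rank ∂_1 = 8 − 7 = 1, and the invariant factors of ∂_1 are all 1, so H_0 = Z.
  H_1: rank ker ∂_1 − rank ∂_2 = (24 − 7) − 15 = 2, and the invariant factors of ∂_2 are all 1, so H_1 = Z^2.
  H_2: rank ker ∂_2 − rank ∂_3 = (16 − 15) − 0 = 1, and there is no ∂_3, so H_2 = Z.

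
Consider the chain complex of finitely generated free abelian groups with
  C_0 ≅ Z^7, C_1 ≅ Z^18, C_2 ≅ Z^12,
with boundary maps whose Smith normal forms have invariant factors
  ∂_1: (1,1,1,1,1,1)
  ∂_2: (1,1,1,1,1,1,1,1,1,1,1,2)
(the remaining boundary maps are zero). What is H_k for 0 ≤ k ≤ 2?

H_0 = Z,  H_1 = Z/2,  H_2 = 0.

H_0: b_0 = 7 − 0 − 6 = 1; torsion from ∂_1 factors > 1: none. So H_0 = Z.
H_1: b_1 = 18 − 6 − 12 = 0; torsion from ∂_2 factors > 1: [2]. So H_1 = Z/2.
H_2: b_2 = 12 − 12 − 0 = 0; torsion from ∂_3 factors > 1: none. So H_2 = 0.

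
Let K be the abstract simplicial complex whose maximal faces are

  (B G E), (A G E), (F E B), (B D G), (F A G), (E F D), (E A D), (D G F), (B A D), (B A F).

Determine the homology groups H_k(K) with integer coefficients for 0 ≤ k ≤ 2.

H_0 = Z,  H_1 = Z/2,  H_2 = 0.

Take the total order A < B < D < E < F < G on the vertex set. Then K (dimension 2) consists of the simplices:

  0-simplices (6): A, B, D, E, F, G
  1-simplices (15): AB, AD, AE, AF, AG, BD, BE, BF, BG, DE, DF, DG, EF, EG, FG
  2-simplices (10): ABD, ABF, ADE, AEG, AFG, BDG, BEF, BEG, DEF, DFG

so the chain groups are C_0 ≅ Z^6, C_1 ≅ Z^15, C_2 ≅ Z^10.

Boundary ∂_1: C_1 → C_0 maps an edge to its endpoints' difference, ∂[p,q] = q − p.
The 6×15 boundary matrix has rank 5 and Smith normal form diag(1,1,1,1,1).

Boundary ∂_2: C_2 → C_1 sends each 2-simplex [p,q,r] to [q,r] − [p,r] + [p,q]. For instance
  ∂ABD = BD − AD + AB,
  ∂ABF = BF − AF + AB.
As a 15×10 matrix over Z this has rank 10, with invariant factors (1,1,1,1,1,1,1,1,1,2).

Computing H_k = (kernel of ∂_k) / (image of ∂_{k+1}):

  H_0: rank C_0 − rank ∂_1 = 6 − 5 = 1, and the invariant factors of ∂_1 are all 1, so H_0 ≅ Z.
  H_1: rank ker ∂_1 − rank ∂_2 = (15 − 5) − 10 = 0, and ∂_2 has invariant factor 2 > 1, so H_1 ≅ Z/2.
  H_2: rank ker ∂_2 − rank ∂_3 = (10 − 10) − 0 = 0, and there is no ∂_3, so H_2 ≅ 0.

As a check, the Euler characteristic is 6 − 15 + 10 = 1, which agrees with 1 − 0 + 0 = 1.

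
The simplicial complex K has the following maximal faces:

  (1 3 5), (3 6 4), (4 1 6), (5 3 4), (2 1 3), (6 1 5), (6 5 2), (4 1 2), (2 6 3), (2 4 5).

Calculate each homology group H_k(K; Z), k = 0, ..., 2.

Order the vertices as 1 < 2 < 3 < 4 < 5 < 6. Listing each simplex with vertices in this order, K has dimension 2 with simplices:

  0-simplices (6): [1], [2], [3], [4], [5], [6]
  1-simplices (15): [1,2], [1,3], [1,4], [1,5], [1,6], [2,3], [2,4], [2,5], [2,6], [3,4], [3,5], [3,6], [4,5], [4,6], [5,6]
  2-simplices (10): [1,2,3], [1,2,4], [1,3,5], [1,4,6], [1,5,6], [2,3,6], [2,4,5], [2,5,6], [3,4,5], [3,4,6]

Hence C_0 ≅ Z^6, C_1 ≅ Z^15, C_2 ≅ Z^10.

∂_1: C_1 → C_0 maps an edge to its endpoints' difference, ∂[p,q] = q − p. For instance
  ∂[1,5] = [5] − [1].
This gives a 6×15 integer matrix of rank 5; reducing to Smith normal form yields diagonal entries (1,1,1,1,1).

Boundary ∂_2: C_2 → C_1 acts by ∂[p,q,r] = [q,r] − [p,r] + [p,q]. For instance
  ∂[2,5,6] = [5,6] − [2,6] + [2,5],
  ∂[1,2,3] = [2,3] − [1,3] + [1,2].
The resulting 15×10 matrix has rank 10, and its Smith normal form has invariant factors (1,1,1,1,1,1,1,1,1,2).

Now H_k = ker ∂_k / im ∂_{k+1}, so:

  H_0: rank C_0 − rank ∂_1 = 6 − 5 = 1, and the invariant factors of ∂_1 are all 1, so H_0 = Z.
  H_1: rank ker ∂_1 − rank ∂_2 = (15 − 5) − 10 = 0, and ∂_2 has invariant factor 2 > 1, so H_1 = Z/2.
  H_2: rank ker ∂_2 − rank ∂_3 = (10 − 10) − 0 = 0, and there is no ∂_3, so H_2 = 0.

(K is a triangulation of the real projective plane RP^2.)

H_0 ≅ Z,  H_1 ≅ Z/2,  H_2 = 0.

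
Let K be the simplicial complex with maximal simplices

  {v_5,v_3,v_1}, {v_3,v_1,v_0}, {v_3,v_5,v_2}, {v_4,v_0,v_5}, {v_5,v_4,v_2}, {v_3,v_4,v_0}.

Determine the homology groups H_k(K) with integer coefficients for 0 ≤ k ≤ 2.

H_0 = Z,  H_1 = Z,  H_2 = 0.

Fix the vertex order v_0 < v_1 < v_2 < v_3 < v_4 < v_5 and write every simplex with vertices in increasing order. Then dim K = 2 and the simplices of K are:

  0-simplices (6): [v_0], [v_1], [v_2], [v_3], [v_4], [v_5]
  1-simplices (12): [v_0,v_1], [v_0,v_3], [v_0,v_4], [v_0,v_5], [v_1,v_3], [v_1,v_5], [v_2,v_3], [v_2,v_4], [v_2,v_5], [v_3,v_4], [v_3,v_5], [v_4,v_5]
  2-simplices (6): [v_0,v_1,v_3], [v_0,v_3,v_4], [v_0,v_4,v_5], [v_1,v_3,v_5], [v_2,v_3,v_5], [v_2,v_4,v_5]

so the chain groups are C_0 ≅ Z^6, C_1 ≅ Z^12, C_2 ≅ Z^6.

Boundary ∂_1: C_1 → C_0 is given by ∂[p,q] = [q] − [p].
The resulting 6×12 matrix has rank 5, and its Smith normal form has invariant factors (1,1,1,1,1).

The boundary map ∂_2: C_2 → C_1 maps a triangle to the signed sum of its edges. For instance
  ∂[v_0,v_4,v_5] = [v_4,v_5] − [v_0,v_5] + [v_0,v_4],
  ∂[v_0,v_1,v_3] = [v_1,v_3] − [v_0,v_3] + [v_0,v_1].
This gives a 12×6 integer matrix of rank 6; reducing to Smith normal form yields diagonal entries (1,1,1,1,1,1).

Now H_k = ker ∂_k / im ∂_{k+1}, so:

  H_0: rank C_0 − rank ∂_1 = 6 − 5 = 1, and the invariant factors of ∂_1 are all 1, so H_0 ≅ Z.
  H_1: rank ker ∂_1 − rank ∂_2 = (12 − 5) − 6 = 1, and the invariant factors of ∂_2 are all 1, so H_1 ≅ Z.
  H_2: rank ker ∂_2 − rank ∂_3 = (6 − 6) − 0 = 0, and there is no ∂_3, so H_2 ≅ 0.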